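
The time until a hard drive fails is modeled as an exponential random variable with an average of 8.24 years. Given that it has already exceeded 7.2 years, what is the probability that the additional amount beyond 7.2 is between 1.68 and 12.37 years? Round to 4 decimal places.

0.5927

The rate is λ = 1/8.24 = 0.121359 per year.
Memoryless: the residual past 7.2 is again Exp(λ).
P(1.68 < residual < 12.37) = e^(−λ·1.68) − e^(−λ·12.37) = 0.81556 − 0.22286 ≈ 0.5927.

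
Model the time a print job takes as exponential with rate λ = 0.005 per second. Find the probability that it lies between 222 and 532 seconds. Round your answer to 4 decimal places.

0.2596

P(222 < X < 532) = e^(−λ·222) − e^(−λ·532) = 0.32956 − 0.06995 ≈ 0.2596.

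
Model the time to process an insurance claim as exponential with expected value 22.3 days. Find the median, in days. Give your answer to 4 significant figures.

15.46

The rate is λ = 1/22.3 = 0.044843 per day.
Set 1 − e^(−λt) = 0.5, so t = −ln(0.5)/λ = 0.69315/0.044843 ≈ 15.4572 days.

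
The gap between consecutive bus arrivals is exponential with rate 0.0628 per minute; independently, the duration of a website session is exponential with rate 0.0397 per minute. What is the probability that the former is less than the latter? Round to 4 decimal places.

λ_1 = 0.0628, λ_2 = 0.0397.
For independent exponentials, P(the former < the latter) = λ_1/(λ_1+λ_2) = 0.0628/0.1025 ≈ 0.6127.

0.6127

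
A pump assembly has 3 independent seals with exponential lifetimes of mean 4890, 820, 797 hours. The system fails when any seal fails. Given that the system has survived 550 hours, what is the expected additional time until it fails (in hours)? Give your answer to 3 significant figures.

373

First-failure rate Σλ = 1/4890 + 1/820 + 1/797 = 0.00267872.
By memorylessness the expected residual is 1/Σλ = 373.313 hours, regardless of the 550 already elapsed.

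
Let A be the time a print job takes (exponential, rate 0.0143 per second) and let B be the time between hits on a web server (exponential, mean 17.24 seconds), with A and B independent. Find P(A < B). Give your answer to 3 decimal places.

0.198

λ_1 = 0.0143, λ_2 = 1/17.24 = 0.0580046.
For independent exponentials, P(A < B) = λ_1/(λ_1+λ_2) = 0.0143/0.0723046 ≈ 0.198.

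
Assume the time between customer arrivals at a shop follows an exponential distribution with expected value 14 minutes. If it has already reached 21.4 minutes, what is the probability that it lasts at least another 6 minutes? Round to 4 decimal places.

The rate is λ = 1/14 = 0.0714286 per minute.
P(X > s+t | X > s) = e^(−λ(s+t))/e^(−λs) = e^(−λt), independent of s = 21.4.
P(X > 6) = e^(−0.42857) ≈ 0.6514.

0.6514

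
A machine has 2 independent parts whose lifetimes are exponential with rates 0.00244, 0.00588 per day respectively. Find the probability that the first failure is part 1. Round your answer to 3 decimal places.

0.293

The time to first failure is exponential with rate Σλ = 0.00244 + 0.00588 = 0.00832.
P(part 1 first) = λ_1/Σλ = 0.00244/0.00832 ≈ 0.293.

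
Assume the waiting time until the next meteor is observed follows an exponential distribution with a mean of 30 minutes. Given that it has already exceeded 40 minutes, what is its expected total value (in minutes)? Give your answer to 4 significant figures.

70.00

The rate is λ = 1/30 = 0.0333333 per minute.
By memorylessness, E[X | X > 40] = 40 + 1/λ = 40 + 30 = 70 minutes.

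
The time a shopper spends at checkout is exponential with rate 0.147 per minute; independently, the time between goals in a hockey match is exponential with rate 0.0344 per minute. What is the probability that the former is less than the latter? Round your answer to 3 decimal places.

λ_1 = 0.147, λ_2 = 0.0344.
For independent exponentials, P(the former < the latter) = λ_1/(λ_1+λ_2) = 0.147/0.1814 ≈ 0.810.

0.810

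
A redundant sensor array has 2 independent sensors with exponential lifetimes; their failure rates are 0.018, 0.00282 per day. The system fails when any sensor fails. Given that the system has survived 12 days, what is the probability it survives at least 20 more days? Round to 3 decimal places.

0.659

Time to first failure ~ Exp(Σλ) with Σλ = 0.02082.
By memorylessness, P(T > 12+20 | T > 12) = P(T > 20) = e^(−0.02082·20) ≈ 0.659.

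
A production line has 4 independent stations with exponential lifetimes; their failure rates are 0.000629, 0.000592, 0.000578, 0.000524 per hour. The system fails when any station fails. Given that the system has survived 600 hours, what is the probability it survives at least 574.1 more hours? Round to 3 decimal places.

Time to first failure ~ Exp(Σλ) with Σλ = 0.002323.
By memorylessness, P(T > 600+574.1 | T > 600) = P(T > 574.1) = e^(−0.002323·574.1) ≈ 0.264.

0.264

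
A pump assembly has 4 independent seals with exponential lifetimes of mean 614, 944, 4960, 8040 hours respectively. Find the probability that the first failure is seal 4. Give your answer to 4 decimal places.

Rates: λ_i = 1/mean_i → 0.00162866, 0.00105932, 0.000201613, 0.000124378; Σλ = 0.00301398.
P(seal 4 first) = λ_4/Σλ = 0.000124378/0.00301398 ≈ 0.0413.

0.0413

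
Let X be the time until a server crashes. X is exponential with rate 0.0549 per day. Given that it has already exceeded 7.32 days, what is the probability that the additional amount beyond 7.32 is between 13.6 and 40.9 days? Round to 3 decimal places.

Memoryless: the residual past 7.32 is again Exp(λ).
P(13.6 < residual < 40.9) = e^(−λ·13.6) − e^(−λ·40.9) = 0.47396 − 0.10588 ≈ 0.368.

0.368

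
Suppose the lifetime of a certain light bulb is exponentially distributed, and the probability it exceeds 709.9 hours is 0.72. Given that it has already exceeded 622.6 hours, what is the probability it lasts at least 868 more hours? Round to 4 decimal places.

From e^(−λ·709.9) = 0.72, λ = −ln(0.72)/709.9 = 0.000462747.
Memoryless: P(X > 622.6+868 | X > 622.6) = P(X > 868) = e^(−0.000462747·868) ≈ 0.6692.

0.6692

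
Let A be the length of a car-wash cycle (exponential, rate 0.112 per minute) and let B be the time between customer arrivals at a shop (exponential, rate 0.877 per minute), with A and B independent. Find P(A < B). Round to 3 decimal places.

0.113

λ_1 = 0.112, λ_2 = 0.877.
For independent exponentials, P(A < B) = λ_1/(λ_1+λ_2) = 0.112/0.989 ≈ 0.113.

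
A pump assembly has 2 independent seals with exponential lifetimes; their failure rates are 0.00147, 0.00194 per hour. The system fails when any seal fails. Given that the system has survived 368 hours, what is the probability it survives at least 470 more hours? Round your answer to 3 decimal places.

0.201

Time to first failure ~ Exp(Σλ) with Σλ = 0.00341.
By memorylessness, P(T > 368+470 | T > 368) = P(T > 470) = e^(−0.00341·470) ≈ 0.201.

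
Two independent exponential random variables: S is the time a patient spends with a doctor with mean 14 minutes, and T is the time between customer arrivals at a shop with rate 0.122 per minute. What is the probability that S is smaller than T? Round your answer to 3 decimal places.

0.369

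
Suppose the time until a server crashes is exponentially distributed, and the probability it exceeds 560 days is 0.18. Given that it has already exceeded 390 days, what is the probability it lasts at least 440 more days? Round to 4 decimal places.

From e^(−λ·560) = 0.18, λ = −ln(0.18)/560 = 0.00306214.
Memoryless: P(X > 390+440 | X > 390) = P(X > 440) = e^(−0.00306214·440) ≈ 0.2599.

0.2599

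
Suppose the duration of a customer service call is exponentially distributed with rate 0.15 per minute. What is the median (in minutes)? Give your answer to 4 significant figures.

4.621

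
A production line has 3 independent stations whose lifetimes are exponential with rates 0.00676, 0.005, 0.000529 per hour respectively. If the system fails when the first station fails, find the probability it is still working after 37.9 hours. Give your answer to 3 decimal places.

0.628

The time to first failure is exponential with rate Σλ = 0.00676 + 0.005 + 0.000529 = 0.012289.
P(min > 37.9) = e^(−0.012289·37.9) = e^(−0.46575) ≈ 0.628.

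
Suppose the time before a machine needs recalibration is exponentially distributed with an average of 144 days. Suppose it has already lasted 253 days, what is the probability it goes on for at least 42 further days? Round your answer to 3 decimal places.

0.747

The rate is λ = 1/144 = 0.00694444 per day.
The exponential is memoryless, so the remaining time is again Exp(λ): the condition X > 253 is irrelevant.
P(X > 42) = e^(−0.29167) ≈ 0.747.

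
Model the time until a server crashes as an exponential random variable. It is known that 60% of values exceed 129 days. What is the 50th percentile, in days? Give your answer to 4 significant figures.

175.0

e^(−λ·129) = 0.60 ⇒ λ = −ln(0.60)/129 = 0.00395989.
50th percentile: 1 − e^(−λt) = 0.5, t = −ln(0.5)/λ = 175.042 days.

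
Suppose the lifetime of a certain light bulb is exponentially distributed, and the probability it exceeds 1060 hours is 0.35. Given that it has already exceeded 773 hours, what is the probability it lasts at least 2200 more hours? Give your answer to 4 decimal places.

0.1132

From e^(−λ·1060) = 0.35, λ = −ln(0.35)/1060 = 0.000990398.
Memoryless: P(X > 773+2200 | X > 773) = P(X > 2200) = e^(−0.000990398·2200) ≈ 0.1132.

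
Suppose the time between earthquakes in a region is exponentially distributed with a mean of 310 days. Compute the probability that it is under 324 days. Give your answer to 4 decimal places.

The rate is λ = 1/310 = 0.00322581 per day.
P(X ≤ 324) = 1 − e^(−λ·324) = 1 − e^(−1.0452) ≈ 0.6484.

0.6484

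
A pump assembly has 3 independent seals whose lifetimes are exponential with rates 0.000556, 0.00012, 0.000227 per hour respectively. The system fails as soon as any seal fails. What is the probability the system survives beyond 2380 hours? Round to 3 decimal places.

The time to first failure is exponential with rate Σλ = 0.000556 + 0.00012 + 0.000227 = 0.000903.
P(min > 2380) = e^(−0.000903·2380) = e^(−2.1491) ≈ 0.117.

0.117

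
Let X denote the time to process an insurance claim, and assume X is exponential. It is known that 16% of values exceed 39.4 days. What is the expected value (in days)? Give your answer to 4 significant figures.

21.50

e^(−λ·39.4) = 0.16 ⇒ λ = −ln(0.16)/39.4 = 0.0465122.
Mean = 1/λ = 21.4997 days.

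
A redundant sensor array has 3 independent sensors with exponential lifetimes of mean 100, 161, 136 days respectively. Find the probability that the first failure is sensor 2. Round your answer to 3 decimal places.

Rates: λ_i = 1/mean_i → 0.01, 0.00621118, 0.00735294; Σλ = 0.0235641.
P(sensor 2 first) = λ_2/Σλ = 0.00621118/0.0235641 ≈ 0.264.

0.264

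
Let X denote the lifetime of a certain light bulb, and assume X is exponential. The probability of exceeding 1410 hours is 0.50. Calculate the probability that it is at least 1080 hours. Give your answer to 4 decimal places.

e^(−λ·1410) = 0.50 ⇒ λ = −ln(0.50)/1410 = 0.000491594.
P(X > 1080) = e^(−0.000491594·1080) = e^(−0.53092) ≈ 0.5881.

0.5881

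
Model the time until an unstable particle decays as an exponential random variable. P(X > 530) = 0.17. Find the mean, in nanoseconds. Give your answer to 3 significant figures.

299

e^(−λ·530) = 0.17 ⇒ λ = −ln(0.17)/530 = 0.00334331.
Mean = 1/λ = 299.104 nanoseconds.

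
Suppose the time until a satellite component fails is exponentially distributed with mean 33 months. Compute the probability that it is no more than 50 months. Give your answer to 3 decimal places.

0.780

The rate is λ = 1/33 = 0.030303 per month.
P(X ≤ 50) = 1 − e^(−λ·50) = 1 − e^(−1.5152) ≈ 0.780.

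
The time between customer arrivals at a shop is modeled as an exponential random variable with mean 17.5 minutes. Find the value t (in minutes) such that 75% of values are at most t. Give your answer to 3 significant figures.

The rate is λ = 1/17.5 = 0.0571429 per minute.
Set 1 − e^(−λt) = 0.75, so t = −ln(0.25)/λ = 1.3863/0.0571429 ≈ 24.2602 minutes.

24.3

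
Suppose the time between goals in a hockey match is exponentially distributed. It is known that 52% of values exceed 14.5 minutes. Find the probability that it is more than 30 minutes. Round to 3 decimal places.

0.258

e^(−λ·14.5) = 0.52 ⇒ λ = −ln(0.52)/14.5 = 0.0450984.
P(X > 30) = e^(−0.0450984·30) = e^(−1.353) ≈ 0.258.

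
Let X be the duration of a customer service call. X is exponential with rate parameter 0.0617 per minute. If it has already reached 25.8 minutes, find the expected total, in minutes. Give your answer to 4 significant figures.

42.01

By memorylessness, E[X | X > 25.8] = 25.8 + 1/λ = 25.8 + 16.2075 = 42.0075 minutes.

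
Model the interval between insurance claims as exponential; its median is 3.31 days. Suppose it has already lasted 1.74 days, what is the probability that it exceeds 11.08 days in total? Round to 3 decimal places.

0.141

For an exponential, median = ln(2)/λ, so λ = ln 2 / 3.31 = 0.20941 per day.
The exponential is memoryless, so the remaining time is again Exp(λ): the condition X > 1.74 is irrelevant.
P(X > 9.34) = e^(−1.9559) ≈ 0.141.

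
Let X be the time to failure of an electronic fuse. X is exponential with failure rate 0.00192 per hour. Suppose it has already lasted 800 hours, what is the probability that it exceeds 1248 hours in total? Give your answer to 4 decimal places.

P(X > s+t | X > s) = e^(−λ(s+t))/e^(−λs) = e^(−λt), independent of s = 800.
P(X > 448) = e^(−0.86016) ≈ 0.4231.

0.4231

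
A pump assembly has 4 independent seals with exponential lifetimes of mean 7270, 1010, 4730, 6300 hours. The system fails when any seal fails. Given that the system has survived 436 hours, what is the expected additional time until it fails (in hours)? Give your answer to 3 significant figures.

668

First-failure rate Σλ = 1/7270 + 1/1010 + 1/4730 + 1/6300 = 0.0014978.
By memorylessness the expected residual is 1/Σλ = 667.647 hours, regardless of the 436 already elapsed.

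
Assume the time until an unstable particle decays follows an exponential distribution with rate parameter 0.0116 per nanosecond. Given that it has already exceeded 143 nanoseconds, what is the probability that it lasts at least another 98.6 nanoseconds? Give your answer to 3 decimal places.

The exponential is memoryless, so the remaining time is again Exp(λ): the condition X > 143 is irrelevant.
P(X > 98.6) = e^(−1.1438) ≈ 0.319.

0.319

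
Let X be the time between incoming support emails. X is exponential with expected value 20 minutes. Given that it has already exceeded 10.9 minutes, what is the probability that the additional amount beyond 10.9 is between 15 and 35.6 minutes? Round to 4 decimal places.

The rate is λ = 1/20 = 0.05 per minute.
Memoryless: the residual past 10.9 is again Exp(λ).
P(15 < residual < 35.6) = e^(−λ·15) − e^(−λ·35.6) = 0.47237 − 0.16864 ≈ 0.3037.

0.3037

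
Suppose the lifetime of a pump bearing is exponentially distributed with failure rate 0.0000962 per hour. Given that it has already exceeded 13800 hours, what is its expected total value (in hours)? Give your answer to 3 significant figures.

24200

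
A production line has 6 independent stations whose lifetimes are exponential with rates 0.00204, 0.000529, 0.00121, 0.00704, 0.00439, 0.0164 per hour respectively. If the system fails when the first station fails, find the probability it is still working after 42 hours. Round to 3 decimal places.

The time to first failure is exponential with rate Σλ = 0.00204 + 0.000529 + 0.00121 + 0.00704 + 0.00439 + 0.0164 = 0.031609.
P(min > 42) = e^(−0.031609·42) = e^(−1.3276) ≈ 0.265.

0.265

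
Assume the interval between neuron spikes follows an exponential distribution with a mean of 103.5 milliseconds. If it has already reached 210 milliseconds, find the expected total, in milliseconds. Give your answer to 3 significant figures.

314

The rate is λ = 1/103.5 = 0.00966184 per millisecond.
By memorylessness, E[X | X > 210] = 210 + 1/λ = 210 + 103.5 = 313.5 milliseconds.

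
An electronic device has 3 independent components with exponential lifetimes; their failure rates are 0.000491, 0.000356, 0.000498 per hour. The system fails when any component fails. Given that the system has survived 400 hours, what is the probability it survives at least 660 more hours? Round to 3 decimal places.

Time to first failure ~ Exp(Σλ) with Σλ = 0.001345.
By memorylessness, P(T > 400+660 | T > 400) = P(T > 660) = e^(−0.001345·660) ≈ 0.412.

0.412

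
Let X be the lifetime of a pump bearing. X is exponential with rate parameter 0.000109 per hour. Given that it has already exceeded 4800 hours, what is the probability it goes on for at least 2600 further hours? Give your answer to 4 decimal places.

The exponential is memoryless, so the remaining time is again Exp(λ): the condition X > 4800 is irrelevant.
P(X > 2600) = e^(−0.2834) ≈ 0.7532.

0.7532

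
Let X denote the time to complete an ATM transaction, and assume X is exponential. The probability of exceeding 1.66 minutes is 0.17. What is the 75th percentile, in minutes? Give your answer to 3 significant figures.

1.30

e^(−λ·1.66) = 0.17 ⇒ λ = −ln(0.17)/1.66 = 1.06744.
75th percentile: 1 − e^(−λt) = 0.75, t = −ln(0.25)/λ = 1.2987 minutes.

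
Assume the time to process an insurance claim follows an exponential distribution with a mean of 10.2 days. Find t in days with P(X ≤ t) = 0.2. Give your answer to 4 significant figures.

The rate is λ = 1/10.2 = 0.0980392 per day.
Set 1 − e^(−λt) = 0.2, so t = −ln(0.8)/λ = 0.22314/0.0980392 ≈ 2.27606 days.

2.276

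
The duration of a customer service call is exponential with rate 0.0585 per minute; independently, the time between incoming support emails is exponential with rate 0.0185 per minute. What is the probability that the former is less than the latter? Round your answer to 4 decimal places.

0.7597

λ_1 = 0.0585, λ_2 = 0.0185.
For independent exponentials, P(the former < the latter) = λ_1/(λ_1+λ_2) = 0.0585/0.077 ≈ 0.7597.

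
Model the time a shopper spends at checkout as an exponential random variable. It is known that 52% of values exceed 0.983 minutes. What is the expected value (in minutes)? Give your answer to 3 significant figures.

e^(−λ·0.983) = 0.52 ⇒ λ = −ln(0.52)/0.983 = 0.665235.
Mean = 1/λ = 1.50323 minutes.

1.50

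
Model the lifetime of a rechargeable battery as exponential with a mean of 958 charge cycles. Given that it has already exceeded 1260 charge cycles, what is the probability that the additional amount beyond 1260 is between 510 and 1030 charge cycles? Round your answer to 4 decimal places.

0.2460

The rate is λ = 1/958 = 0.00104384 per charge cycle.
Memoryless: the residual past 1260 is again Exp(λ).
P(510 < residual < 1030) = e^(−λ·510) − e^(−λ·1030) = 0.58722 − 0.34124 ≈ 0.2460.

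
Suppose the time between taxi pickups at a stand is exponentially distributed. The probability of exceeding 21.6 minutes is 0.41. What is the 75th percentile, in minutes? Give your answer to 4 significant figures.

e^(−λ·21.6) = 0.41 ⇒ λ = −ln(0.41)/21.6 = 0.0412777.
75th percentile: 1 − e^(−λt) = 0.75, t = −ln(0.25)/λ = 33.5846 minutes.

33.58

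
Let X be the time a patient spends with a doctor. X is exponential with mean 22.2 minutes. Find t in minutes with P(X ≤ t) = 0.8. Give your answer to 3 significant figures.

35.7

The rate is λ = 1/22.2 = 0.045045 per minute.
Set 1 − e^(−λt) = 0.8, so t = −ln(0.2)/λ = 1.6094/0.045045 ≈ 35.7295 minutes.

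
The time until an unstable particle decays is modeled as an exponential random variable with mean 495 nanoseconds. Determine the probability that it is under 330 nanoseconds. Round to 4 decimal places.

0.4866

The rate is λ = 1/495 = 0.0020202 per nanosecond.
P(X ≤ 330) = 1 − e^(−λ·330) = 1 − e^(−0.66667) ≈ 0.4866.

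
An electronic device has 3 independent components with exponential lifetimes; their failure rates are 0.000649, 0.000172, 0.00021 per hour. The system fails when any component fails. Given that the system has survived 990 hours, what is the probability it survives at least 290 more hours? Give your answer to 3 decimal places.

Time to first failure ~ Exp(Σλ) with Σλ = 0.001031.
By memorylessness, P(T > 990+290 | T > 990) = P(T > 290) = e^(−0.001031·290) ≈ 0.742.

0.742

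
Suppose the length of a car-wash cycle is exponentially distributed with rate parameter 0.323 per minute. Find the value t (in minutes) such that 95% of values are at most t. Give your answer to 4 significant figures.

Set 1 − e^(−λt) = 0.95, so t = −ln(0.05)/λ = 2.9957/0.323 ≈ 9.27471 minutes.

9.275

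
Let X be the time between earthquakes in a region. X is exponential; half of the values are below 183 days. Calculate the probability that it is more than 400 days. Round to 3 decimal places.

0.220

For an exponential, median = ln(2)/λ, so λ = ln 2 / 183 = 0.00378769 per day.
P(X > 400) = e^(−λ·400) = e^(−1.5151) ≈ 0.220.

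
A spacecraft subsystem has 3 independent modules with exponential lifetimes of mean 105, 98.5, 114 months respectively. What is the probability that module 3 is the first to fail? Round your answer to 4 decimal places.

0.3083

Rates: λ_i = 1/mean_i → 0.00952381, 0.0101523, 0.00877193; Σλ = 0.028448.
P(module 3 first) = λ_3/Σλ = 0.00877193/0.028448 ≈ 0.3083.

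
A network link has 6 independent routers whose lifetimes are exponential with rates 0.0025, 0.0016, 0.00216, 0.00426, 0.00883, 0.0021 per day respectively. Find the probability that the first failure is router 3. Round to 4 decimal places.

The time to first failure is exponential with rate Σλ = 0.0025 + 0.0016 + 0.00216 + 0.00426 + 0.00883 + 0.0021 = 0.02145.
P(router 3 first) = λ_3/Σλ = 0.00216/0.02145 ≈ 0.1007.

0.1007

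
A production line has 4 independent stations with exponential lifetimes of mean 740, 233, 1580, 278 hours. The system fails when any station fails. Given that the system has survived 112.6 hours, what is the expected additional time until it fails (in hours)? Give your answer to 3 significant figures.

First-failure rate Σλ = 1/740 + 1/233 + 1/1580 + 1/278 = 0.00987323.
By memorylessness the expected residual is 1/Σλ = 101.284 hours, regardless of the 112.6 already elapsed.

101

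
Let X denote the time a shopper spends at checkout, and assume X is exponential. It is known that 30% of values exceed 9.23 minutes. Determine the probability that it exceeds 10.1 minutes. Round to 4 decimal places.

0.2678

e^(−λ·9.23) = 0.30 ⇒ λ = −ln(0.30)/9.23 = 0.130441.
P(X > 10.1) = e^(−0.130441·10.1) = e^(−1.3175) ≈ 0.2678.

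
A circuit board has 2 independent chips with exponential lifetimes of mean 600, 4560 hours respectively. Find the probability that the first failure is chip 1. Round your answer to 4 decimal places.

0.8837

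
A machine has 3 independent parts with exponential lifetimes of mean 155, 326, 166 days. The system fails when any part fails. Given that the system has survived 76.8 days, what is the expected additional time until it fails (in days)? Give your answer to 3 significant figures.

64.3

First-failure rate Σλ = 1/155 + 1/326 + 1/166 = 0.0155432.
By memorylessness the expected residual is 1/Σλ = 64.3368 days, regardless of the 76.8 already elapsed.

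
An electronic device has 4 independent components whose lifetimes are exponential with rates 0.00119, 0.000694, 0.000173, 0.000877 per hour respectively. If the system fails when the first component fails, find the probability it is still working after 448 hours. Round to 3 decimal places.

The time to first failure is exponential with rate Σλ = 0.00119 + 0.000694 + 0.000173 + 0.000877 = 0.002934.
P(min > 448) = e^(−0.002934·448) = e^(−1.3144) ≈ 0.269.

0.269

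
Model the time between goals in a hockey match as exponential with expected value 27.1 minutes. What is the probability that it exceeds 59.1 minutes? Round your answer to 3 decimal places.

0.113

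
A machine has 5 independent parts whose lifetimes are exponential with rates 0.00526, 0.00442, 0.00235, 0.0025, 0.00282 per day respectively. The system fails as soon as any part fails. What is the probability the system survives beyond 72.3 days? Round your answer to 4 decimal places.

0.2852

The time to first failure is exponential with rate Σλ = 0.00526 + 0.00442 + 0.00235 + 0.0025 + 0.00282 = 0.01735.
P(min > 72.3) = e^(−0.01735·72.3) = e^(−1.2544) ≈ 0.2852.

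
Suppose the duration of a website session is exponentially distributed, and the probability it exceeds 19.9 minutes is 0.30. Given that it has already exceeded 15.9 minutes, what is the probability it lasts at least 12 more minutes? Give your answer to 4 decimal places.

From e^(−λ·19.9) = 0.30, λ = −ln(0.30)/19.9 = 0.0605011.
Memoryless: P(X > 15.9+12 | X > 15.9) = P(X > 12) = e^(−0.0605011·12) ≈ 0.4838.

0.4838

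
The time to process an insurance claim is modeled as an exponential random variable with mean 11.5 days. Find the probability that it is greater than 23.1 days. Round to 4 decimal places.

The rate is λ = 1/11.5 = 0.0869565 per day.
P(X > 23.1) = e^(−λ·23.1) = e^(−2.0087) ≈ 0.1342.

0.1342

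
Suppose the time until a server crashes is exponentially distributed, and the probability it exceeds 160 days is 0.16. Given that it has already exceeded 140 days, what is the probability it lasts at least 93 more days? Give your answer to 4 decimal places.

0.3447

From e^(−λ·160) = 0.16, λ = −ln(0.16)/160 = 0.0114536.
Memoryless: P(X > 140+93 | X > 140) = P(X > 93) = e^(−0.0114536·93) ≈ 0.3447.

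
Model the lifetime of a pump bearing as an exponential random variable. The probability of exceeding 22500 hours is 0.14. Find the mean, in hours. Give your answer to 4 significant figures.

e^(−λ·22500) = 0.14 ⇒ λ = −ln(0.14)/22500 = 0.0000873828.
Mean = 1/λ = 11443.9 hours.

11440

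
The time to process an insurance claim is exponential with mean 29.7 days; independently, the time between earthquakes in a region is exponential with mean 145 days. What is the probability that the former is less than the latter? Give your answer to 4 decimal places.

0.8300

λ_1 = 1/29.7 = 0.03367, λ_2 = 1/145 = 0.00689655.
For independent exponentials, P(the former < the latter) = λ_1/(λ_1+λ_2) = 0.03367/0.0405666 ≈ 0.8300.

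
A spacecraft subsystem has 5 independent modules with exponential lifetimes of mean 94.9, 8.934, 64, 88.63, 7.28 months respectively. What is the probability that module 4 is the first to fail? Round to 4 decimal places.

Rates: λ_i = 1/mean_i → 0.0105374, 0.111932, 0.015625, 0.0112829, 0.137363; Σλ = 0.28674.
P(module 4 first) = λ_4/Σλ = 0.0112829/0.28674 ≈ 0.0393.

0.0393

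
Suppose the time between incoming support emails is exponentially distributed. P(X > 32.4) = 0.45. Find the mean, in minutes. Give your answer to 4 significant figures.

e^(−λ·32.4) = 0.45 ⇒ λ = −ln(0.45)/32.4 = 0.0246453.
Mean = 1/λ = 40.5757 minutes.

40.58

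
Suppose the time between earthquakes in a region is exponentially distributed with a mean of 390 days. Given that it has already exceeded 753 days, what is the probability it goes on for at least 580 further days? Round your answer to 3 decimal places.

0.226

The rate is λ = 1/390 = 0.0025641 per day.
P(X > s+t | X > s) = e^(−λ(s+t))/e^(−λs) = e^(−λt), independent of s = 753.
P(X > 580) = e^(−1.4872) ≈ 0.226.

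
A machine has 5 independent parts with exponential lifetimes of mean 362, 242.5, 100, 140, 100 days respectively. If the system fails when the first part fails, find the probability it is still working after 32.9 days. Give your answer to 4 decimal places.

0.3264

The first failure time is exponential with rate Σλ_i = 1/362 + 1/242.5 + 1/100 + 1/140 + 1/100 = 0.034029 per day.
P(min > 32.9) = e^(−0.034029·32.9) = e^(−1.1196) ≈ 0.3264.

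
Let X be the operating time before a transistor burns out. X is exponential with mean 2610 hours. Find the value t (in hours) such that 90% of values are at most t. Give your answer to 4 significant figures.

The rate is λ = 1/2610 = 0.000383142 per hour.
Set 1 − e^(−λt) = 0.9, so t = −ln(0.1)/λ = 2.3026/0.000383142 ≈ 6009.75 hours.

6010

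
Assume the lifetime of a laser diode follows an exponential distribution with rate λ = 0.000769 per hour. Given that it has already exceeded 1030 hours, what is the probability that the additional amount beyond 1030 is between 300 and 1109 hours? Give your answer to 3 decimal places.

0.368

Memoryless: the residual past 1030 is again Exp(λ).
P(300 < residual < 1109) = e^(−λ·300) − e^(−λ·1109) = 0.79398 − 0.42621 ≈ 0.368.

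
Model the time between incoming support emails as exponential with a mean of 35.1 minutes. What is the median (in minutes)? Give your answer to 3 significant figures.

24.3

The rate is λ = 1/35.1 = 0.02849 per minute.
Set 1 − e^(−λt) = 0.5, so t = −ln(0.5)/λ = 0.69315/0.02849 ≈ 24.3295 minutes.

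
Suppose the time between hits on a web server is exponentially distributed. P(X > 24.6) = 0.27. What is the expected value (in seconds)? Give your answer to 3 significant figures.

18.8

e^(−λ·24.6) = 0.27 ⇒ λ = −ln(0.27)/24.6 = 0.0532249.
Mean = 1/λ = 18.7882 seconds.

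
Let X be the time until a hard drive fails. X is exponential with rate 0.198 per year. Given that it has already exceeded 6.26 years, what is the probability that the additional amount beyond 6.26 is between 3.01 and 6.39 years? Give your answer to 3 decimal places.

Memoryless: the residual past 6.26 is again Exp(λ).
P(3.01 < residual < 6.39) = e^(−λ·3.01) − e^(−λ·6.39) = 0.55102 − 0.28218 ≈ 0.269.

0.269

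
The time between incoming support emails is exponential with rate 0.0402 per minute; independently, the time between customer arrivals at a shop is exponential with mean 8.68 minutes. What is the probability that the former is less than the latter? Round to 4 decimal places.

λ_1 = 0.0402, λ_2 = 1/8.68 = 0.115207.
For independent exponentials, P(the former < the latter) = λ_1/(λ_1+λ_2) = 0.0402/0.155407 ≈ 0.2587.

0.2587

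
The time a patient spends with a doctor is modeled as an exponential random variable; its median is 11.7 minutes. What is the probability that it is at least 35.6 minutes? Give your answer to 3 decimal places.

For an exponential, median = ln(2)/λ, so λ = ln 2 / 11.7 = 0.0592433 per minute.
P(X > 35.6) = e^(−λ·35.6) = e^(−2.1091) ≈ 0.121.

0.121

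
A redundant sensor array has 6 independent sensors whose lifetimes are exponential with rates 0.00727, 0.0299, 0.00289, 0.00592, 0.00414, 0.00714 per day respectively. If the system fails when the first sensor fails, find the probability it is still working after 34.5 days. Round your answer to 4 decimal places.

The time to first failure is exponential with rate Σλ = 0.00727 + 0.0299 + 0.00289 + 0.00592 + 0.00414 + 0.00714 = 0.05726.
P(min > 34.5) = e^(−0.05726·34.5) = e^(−1.9755) ≈ 0.1387.

0.1387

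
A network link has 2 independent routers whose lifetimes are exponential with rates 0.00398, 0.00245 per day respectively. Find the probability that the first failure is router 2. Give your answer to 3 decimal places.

0.381

The time to first failure is exponential with rate Σλ = 0.00398 + 0.00245 = 0.00643.
P(router 2 first) = λ_2/Σλ = 0.00245/0.00643 ≈ 0.381.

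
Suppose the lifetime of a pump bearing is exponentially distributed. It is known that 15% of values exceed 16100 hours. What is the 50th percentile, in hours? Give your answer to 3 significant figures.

e^(−λ·16100) = 0.15 ⇒ λ = −ln(0.15)/16100 = 0.000117834.
50th percentile: 1 − e^(−λt) = 0.5, t = −ln(0.5)/λ = 5882.43 hours.

5880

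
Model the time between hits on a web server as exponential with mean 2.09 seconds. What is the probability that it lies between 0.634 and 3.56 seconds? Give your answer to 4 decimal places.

0.5563

The rate is λ = 1/2.09 = 0.478469 per second.
P(0.634 < X < 3.56) = e^(−λ·0.634) − e^(−λ·3.56) = 0.73834 − 0.18207 ≈ 0.5563.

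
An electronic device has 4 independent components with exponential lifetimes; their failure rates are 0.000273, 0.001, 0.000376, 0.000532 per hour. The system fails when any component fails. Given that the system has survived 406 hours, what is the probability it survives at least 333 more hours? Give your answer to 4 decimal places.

0.4837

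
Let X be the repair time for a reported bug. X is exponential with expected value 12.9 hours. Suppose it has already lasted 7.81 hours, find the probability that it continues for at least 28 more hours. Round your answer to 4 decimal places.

0.1141

The rate is λ = 1/12.9 = 0.0775194 per hour.
P(X > s+t | X > s) = e^(−λ(s+t))/e^(−λs) = e^(−λt), independent of s = 7.81.
P(X > 28) = e^(−2.1705) ≈ 0.1141.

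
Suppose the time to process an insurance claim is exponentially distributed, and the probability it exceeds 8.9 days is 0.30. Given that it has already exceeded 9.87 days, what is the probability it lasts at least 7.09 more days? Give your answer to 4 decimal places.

0.3832

From e^(−λ·8.9) = 0.30, λ = −ln(0.30)/8.9 = 0.135278.
Memoryless: P(X > 9.87+7.09 | X > 9.87) = P(X > 7.09) = e^(−0.135278·7.09) ≈ 0.3832.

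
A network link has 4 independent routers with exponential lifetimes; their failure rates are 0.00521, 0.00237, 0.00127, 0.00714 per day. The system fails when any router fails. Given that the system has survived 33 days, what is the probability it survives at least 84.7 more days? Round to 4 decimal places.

0.2581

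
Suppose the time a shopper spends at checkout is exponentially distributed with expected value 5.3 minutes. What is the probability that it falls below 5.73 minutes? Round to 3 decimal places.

0.661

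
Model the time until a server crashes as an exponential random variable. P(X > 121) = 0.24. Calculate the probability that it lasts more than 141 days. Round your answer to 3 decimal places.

0.190

e^(−λ·121) = 0.24 ⇒ λ = −ln(0.24)/121 = 0.0117944.
P(X > 141) = e^(−0.0117944·141) = e^(−1.663) ≈ 0.190.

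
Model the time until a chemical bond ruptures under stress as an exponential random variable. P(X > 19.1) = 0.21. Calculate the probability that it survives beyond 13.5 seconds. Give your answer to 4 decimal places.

e^(−λ·19.1) = 0.21 ⇒ λ = −ln(0.21)/19.1 = 0.0817093.
P(X > 13.5) = e^(−0.0817093·13.5) = e^(−1.1031) ≈ 0.3318.

0.3318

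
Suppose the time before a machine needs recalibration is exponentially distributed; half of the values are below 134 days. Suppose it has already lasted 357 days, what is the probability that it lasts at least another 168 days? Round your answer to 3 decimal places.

0.419

For an exponential, median = ln(2)/λ, so λ = ln 2 / 134 = 0.00517274 per day.
P(X > s+t | X > s) = e^(−λ(s+t))/e^(−λs) = e^(−λt), independent of s = 357.
P(X > 168) = e^(−0.86902) ≈ 0.419.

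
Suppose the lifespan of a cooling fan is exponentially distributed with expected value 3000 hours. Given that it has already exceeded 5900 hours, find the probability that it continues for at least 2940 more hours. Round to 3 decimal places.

0.375

The rate is λ = 1/3000 = 0.000333333 per hour.
By the memoryless property, P(X > 5900+2940 | X > 5900) = P(X > 2940).
P(X > 2940) = e^(−0.98) ≈ 0.375.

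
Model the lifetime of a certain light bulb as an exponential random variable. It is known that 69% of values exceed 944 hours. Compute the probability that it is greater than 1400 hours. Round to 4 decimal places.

e^(−λ·944) = 0.69 ⇒ λ = −ln(0.69)/944 = 0.000393076.
P(X > 1400) = e^(−0.000393076·1400) = e^(−0.55031) ≈ 0.5768.

0.5768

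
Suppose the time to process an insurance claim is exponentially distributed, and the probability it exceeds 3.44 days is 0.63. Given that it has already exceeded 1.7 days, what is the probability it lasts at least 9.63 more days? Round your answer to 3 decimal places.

0.274

From e^(−λ·3.44) = 0.63, λ = −ln(0.63)/3.44 = 0.134313.
Memoryless: P(X > 1.7+9.63 | X > 1.7) = P(X > 9.63) = e^(−0.134313·9.63) ≈ 0.274.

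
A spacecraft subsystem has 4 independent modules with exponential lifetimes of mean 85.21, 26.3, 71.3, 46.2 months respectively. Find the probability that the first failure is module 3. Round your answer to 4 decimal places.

Rates: λ_i = 1/mean_i → 0.0117357, 0.0380228, 0.0140252, 0.021645; Σλ = 0.0854288.
P(module 3 first) = λ_3/Σλ = 0.0140252/0.0854288 ≈ 0.1642.

0.1642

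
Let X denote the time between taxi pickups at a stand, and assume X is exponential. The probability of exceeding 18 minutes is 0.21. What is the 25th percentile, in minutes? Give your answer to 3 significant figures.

3.32

e^(−λ·18) = 0.21 ⇒ λ = −ln(0.21)/18 = 0.0867027.
25th percentile: 1 − e^(−λt) = 0.25, t = −ln(0.75)/λ = 3.31803 minutes.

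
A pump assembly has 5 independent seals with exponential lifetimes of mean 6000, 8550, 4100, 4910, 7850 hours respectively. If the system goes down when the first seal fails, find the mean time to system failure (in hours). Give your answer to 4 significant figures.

The first failure time is exponential with rate Σλ_i = 1/6000 + 1/8550 + 1/4100 + 1/4910 + 1/7850 = 0.000858583 per hour.
E[min] = 1/Σλ = 1/0.000858583 = 1164.71 hours.

1165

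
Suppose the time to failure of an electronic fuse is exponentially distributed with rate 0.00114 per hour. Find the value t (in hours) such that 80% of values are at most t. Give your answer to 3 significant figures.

Set 1 − e^(−λt) = 0.8, so t = −ln(0.2)/λ = 1.6094/0.00114 ≈ 1411.79 hours.

1410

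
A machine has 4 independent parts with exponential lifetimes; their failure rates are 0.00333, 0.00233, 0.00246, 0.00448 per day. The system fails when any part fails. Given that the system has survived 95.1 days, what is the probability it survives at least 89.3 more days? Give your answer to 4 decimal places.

0.3246

Time to first failure ~ Exp(Σλ) with Σλ = 0.0126.
By memorylessness, P(T > 95.1+89.3 | T > 95.1) = P(T > 89.3) = e^(−0.0126·89.3) ≈ 0.3246.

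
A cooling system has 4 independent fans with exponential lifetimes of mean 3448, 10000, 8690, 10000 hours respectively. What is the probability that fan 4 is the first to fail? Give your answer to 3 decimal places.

Rates: λ_i = 1/mean_i → 0.000290023, 0.0001, 0.000115075, 0.0001; Σλ = 0.000605098.
P(fan 4 first) = λ_4/Σλ = 0.0001/0.000605098 ≈ 0.165.

0.165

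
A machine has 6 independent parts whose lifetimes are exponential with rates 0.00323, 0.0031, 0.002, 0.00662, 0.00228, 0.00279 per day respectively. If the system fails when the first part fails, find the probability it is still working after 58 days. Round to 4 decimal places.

0.3131

The time to first failure is exponential with rate Σλ = 0.00323 + 0.0031 + 0.002 + 0.00662 + 0.00228 + 0.00279 = 0.02002.
P(min > 58) = e^(−0.02002·58) = e^(−1.1612) ≈ 0.3131.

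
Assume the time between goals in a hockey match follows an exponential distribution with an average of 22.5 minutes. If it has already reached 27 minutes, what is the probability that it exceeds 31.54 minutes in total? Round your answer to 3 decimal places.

The rate is λ = 1/22.5 = 0.0444444 per minute.
The exponential is memoryless, so the remaining time is again Exp(λ): the condition X > 27 is irrelevant.
P(X > 4.54) = e^(−0.20178) ≈ 0.817.

0.817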